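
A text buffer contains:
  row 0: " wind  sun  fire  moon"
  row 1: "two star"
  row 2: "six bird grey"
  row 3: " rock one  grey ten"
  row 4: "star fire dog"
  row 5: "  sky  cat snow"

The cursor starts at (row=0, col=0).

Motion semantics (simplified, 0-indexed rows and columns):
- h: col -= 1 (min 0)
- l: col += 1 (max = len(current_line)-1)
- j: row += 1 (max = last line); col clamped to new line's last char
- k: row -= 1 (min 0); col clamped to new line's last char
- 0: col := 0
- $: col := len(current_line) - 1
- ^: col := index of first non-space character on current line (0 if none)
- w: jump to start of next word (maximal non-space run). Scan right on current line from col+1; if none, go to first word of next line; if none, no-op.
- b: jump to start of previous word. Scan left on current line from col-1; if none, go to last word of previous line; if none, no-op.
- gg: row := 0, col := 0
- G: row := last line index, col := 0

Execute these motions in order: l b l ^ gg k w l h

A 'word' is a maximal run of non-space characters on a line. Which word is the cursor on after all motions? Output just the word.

After 1 (l): row=0 col=1 char='w'
After 2 (b): row=0 col=1 char='w'
After 3 (l): row=0 col=2 char='i'
After 4 (^): row=0 col=1 char='w'
After 5 (gg): row=0 col=0 char='_'
After 6 (k): row=0 col=0 char='_'
After 7 (w): row=0 col=1 char='w'
After 8 (l): row=0 col=2 char='i'
After 9 (h): row=0 col=1 char='w'

Answer: wind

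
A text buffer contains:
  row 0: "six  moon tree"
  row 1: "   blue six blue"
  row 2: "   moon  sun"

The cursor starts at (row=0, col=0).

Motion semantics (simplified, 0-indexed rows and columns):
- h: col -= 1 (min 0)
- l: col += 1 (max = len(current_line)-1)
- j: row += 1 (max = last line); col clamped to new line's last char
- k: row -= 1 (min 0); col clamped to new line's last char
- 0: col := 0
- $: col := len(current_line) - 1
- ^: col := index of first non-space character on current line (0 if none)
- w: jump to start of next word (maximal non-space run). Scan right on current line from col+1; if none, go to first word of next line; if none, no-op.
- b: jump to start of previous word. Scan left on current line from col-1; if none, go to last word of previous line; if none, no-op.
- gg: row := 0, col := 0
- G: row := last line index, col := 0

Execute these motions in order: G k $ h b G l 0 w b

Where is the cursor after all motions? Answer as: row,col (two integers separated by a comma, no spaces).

Answer: 1,12

Derivation:
After 1 (G): row=2 col=0 char='_'
After 2 (k): row=1 col=0 char='_'
After 3 ($): row=1 col=15 char='e'
After 4 (h): row=1 col=14 char='u'
After 5 (b): row=1 col=12 char='b'
After 6 (G): row=2 col=0 char='_'
After 7 (l): row=2 col=1 char='_'
After 8 (0): row=2 col=0 char='_'
After 9 (w): row=2 col=3 char='m'
After 10 (b): row=1 col=12 char='b'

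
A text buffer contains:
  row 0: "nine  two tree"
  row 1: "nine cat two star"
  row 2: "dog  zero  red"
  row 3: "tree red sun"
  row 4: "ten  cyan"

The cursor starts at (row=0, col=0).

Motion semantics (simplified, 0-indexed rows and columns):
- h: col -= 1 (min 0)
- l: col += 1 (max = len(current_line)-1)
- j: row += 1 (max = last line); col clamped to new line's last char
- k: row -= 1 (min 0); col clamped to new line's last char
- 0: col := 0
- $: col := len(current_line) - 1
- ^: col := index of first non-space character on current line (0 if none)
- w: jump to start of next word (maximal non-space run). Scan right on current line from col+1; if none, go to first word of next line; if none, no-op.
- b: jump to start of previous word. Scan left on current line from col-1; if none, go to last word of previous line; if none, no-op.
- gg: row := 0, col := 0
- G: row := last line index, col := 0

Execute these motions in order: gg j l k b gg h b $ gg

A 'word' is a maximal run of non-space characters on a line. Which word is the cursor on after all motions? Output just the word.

Answer: nine

Derivation:
After 1 (gg): row=0 col=0 char='n'
After 2 (j): row=1 col=0 char='n'
After 3 (l): row=1 col=1 char='i'
After 4 (k): row=0 col=1 char='i'
After 5 (b): row=0 col=0 char='n'
After 6 (gg): row=0 col=0 char='n'
After 7 (h): row=0 col=0 char='n'
After 8 (b): row=0 col=0 char='n'
After 9 ($): row=0 col=13 char='e'
After 10 (gg): row=0 col=0 char='n'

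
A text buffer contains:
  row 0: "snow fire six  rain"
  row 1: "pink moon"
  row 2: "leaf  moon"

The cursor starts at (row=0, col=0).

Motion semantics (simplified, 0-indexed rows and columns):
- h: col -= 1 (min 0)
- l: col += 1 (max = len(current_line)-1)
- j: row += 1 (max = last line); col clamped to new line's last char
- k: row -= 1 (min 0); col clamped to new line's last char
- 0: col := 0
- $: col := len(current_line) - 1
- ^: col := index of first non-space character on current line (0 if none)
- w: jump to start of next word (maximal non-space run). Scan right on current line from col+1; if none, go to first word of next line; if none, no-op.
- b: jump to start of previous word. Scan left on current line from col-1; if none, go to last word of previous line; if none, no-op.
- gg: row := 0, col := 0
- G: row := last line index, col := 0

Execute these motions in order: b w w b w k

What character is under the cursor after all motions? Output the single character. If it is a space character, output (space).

Answer: s

Derivation:
After 1 (b): row=0 col=0 char='s'
After 2 (w): row=0 col=5 char='f'
After 3 (w): row=0 col=10 char='s'
After 4 (b): row=0 col=5 char='f'
After 5 (w): row=0 col=10 char='s'
After 6 (k): row=0 col=10 char='s'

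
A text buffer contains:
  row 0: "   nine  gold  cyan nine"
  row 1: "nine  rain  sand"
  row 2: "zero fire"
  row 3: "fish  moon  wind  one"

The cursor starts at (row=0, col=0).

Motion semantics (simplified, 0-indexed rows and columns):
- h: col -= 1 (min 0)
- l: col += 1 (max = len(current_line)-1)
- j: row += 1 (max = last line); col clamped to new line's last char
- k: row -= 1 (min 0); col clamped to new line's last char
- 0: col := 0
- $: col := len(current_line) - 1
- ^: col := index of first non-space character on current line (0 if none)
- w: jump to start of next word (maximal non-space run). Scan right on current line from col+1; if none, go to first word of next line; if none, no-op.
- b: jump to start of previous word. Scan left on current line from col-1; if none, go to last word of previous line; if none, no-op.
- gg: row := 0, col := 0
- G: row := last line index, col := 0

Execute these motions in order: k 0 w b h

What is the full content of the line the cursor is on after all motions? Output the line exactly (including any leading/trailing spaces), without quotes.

After 1 (k): row=0 col=0 char='_'
After 2 (0): row=0 col=0 char='_'
After 3 (w): row=0 col=3 char='n'
After 4 (b): row=0 col=3 char='n'
After 5 (h): row=0 col=2 char='_'

Answer:    nine  gold  cyan nine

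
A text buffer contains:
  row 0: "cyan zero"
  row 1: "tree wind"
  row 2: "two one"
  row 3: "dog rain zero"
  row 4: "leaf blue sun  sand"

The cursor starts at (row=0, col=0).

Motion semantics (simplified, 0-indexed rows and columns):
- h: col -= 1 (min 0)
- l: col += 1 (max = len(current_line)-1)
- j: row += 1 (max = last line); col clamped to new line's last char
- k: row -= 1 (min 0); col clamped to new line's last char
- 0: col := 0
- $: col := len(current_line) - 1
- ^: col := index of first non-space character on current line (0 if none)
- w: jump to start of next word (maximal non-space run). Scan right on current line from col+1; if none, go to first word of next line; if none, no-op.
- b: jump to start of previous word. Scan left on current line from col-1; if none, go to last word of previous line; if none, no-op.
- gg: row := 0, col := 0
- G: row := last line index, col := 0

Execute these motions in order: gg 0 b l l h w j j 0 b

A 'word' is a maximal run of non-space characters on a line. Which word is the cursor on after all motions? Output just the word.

After 1 (gg): row=0 col=0 char='c'
After 2 (0): row=0 col=0 char='c'
After 3 (b): row=0 col=0 char='c'
After 4 (l): row=0 col=1 char='y'
After 5 (l): row=0 col=2 char='a'
After 6 (h): row=0 col=1 char='y'
After 7 (w): row=0 col=5 char='z'
After 8 (j): row=1 col=5 char='w'
After 9 (j): row=2 col=5 char='n'
After 10 (0): row=2 col=0 char='t'
After 11 (b): row=1 col=5 char='w'

Answer: wind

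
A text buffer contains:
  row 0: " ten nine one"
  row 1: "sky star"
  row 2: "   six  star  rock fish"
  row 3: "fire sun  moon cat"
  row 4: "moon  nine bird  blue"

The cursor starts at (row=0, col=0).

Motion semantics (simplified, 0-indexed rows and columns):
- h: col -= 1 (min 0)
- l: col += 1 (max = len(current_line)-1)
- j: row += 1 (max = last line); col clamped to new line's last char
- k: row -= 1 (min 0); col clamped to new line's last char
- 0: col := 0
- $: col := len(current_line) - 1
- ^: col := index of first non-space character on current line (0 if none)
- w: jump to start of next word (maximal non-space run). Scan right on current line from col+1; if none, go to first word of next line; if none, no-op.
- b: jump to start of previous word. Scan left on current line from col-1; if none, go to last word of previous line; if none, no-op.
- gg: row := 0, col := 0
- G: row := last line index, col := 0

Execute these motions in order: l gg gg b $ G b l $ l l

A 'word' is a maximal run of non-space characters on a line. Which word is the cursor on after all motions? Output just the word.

After 1 (l): row=0 col=1 char='t'
After 2 (gg): row=0 col=0 char='_'
After 3 (gg): row=0 col=0 char='_'
After 4 (b): row=0 col=0 char='_'
After 5 ($): row=0 col=12 char='e'
After 6 (G): row=4 col=0 char='m'
After 7 (b): row=3 col=15 char='c'
After 8 (l): row=3 col=16 char='a'
After 9 ($): row=3 col=17 char='t'
After 10 (l): row=3 col=17 char='t'
After 11 (l): row=3 col=17 char='t'

Answer: cat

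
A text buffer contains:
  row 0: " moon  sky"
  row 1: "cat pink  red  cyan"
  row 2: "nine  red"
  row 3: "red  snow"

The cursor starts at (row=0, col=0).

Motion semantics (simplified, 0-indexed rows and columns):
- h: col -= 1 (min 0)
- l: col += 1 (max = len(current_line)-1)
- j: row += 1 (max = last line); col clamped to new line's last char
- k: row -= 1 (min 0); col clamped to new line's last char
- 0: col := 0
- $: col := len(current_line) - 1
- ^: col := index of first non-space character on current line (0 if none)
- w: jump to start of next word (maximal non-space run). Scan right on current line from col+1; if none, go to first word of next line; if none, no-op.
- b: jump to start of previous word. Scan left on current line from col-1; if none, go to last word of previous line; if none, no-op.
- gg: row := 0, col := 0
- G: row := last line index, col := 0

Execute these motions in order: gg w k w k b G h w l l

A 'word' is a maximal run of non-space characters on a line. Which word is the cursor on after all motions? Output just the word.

Answer: snow

Derivation:
After 1 (gg): row=0 col=0 char='_'
After 2 (w): row=0 col=1 char='m'
After 3 (k): row=0 col=1 char='m'
After 4 (w): row=0 col=7 char='s'
After 5 (k): row=0 col=7 char='s'
After 6 (b): row=0 col=1 char='m'
After 7 (G): row=3 col=0 char='r'
After 8 (h): row=3 col=0 char='r'
After 9 (w): row=3 col=5 char='s'
After 10 (l): row=3 col=6 char='n'
After 11 (l): row=3 col=7 char='o'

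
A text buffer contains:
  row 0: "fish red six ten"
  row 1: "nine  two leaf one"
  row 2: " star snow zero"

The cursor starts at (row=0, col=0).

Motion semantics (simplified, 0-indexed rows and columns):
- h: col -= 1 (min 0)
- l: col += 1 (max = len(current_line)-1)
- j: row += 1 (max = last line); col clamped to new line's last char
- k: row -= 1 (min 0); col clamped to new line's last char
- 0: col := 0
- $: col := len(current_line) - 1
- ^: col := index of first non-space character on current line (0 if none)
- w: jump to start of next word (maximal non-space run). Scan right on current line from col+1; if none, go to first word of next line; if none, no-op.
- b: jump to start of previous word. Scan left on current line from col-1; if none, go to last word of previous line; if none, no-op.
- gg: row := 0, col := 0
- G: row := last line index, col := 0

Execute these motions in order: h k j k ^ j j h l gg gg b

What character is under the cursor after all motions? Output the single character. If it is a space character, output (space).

After 1 (h): row=0 col=0 char='f'
After 2 (k): row=0 col=0 char='f'
After 3 (j): row=1 col=0 char='n'
After 4 (k): row=0 col=0 char='f'
After 5 (^): row=0 col=0 char='f'
After 6 (j): row=1 col=0 char='n'
After 7 (j): row=2 col=0 char='_'
After 8 (h): row=2 col=0 char='_'
After 9 (l): row=2 col=1 char='s'
After 10 (gg): row=0 col=0 char='f'
After 11 (gg): row=0 col=0 char='f'
After 12 (b): row=0 col=0 char='f'

Answer: f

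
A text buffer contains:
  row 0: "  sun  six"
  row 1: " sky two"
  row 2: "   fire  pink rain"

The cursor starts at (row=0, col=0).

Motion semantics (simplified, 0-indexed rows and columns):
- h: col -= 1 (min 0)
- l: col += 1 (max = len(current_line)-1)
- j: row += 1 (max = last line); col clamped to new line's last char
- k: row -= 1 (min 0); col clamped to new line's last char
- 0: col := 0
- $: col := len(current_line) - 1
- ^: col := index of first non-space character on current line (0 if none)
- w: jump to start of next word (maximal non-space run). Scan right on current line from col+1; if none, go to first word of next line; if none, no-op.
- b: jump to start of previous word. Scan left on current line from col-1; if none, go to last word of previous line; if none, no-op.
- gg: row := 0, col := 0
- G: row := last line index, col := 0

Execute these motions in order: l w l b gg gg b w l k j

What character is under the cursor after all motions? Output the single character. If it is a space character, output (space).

After 1 (l): row=0 col=1 char='_'
After 2 (w): row=0 col=2 char='s'
After 3 (l): row=0 col=3 char='u'
After 4 (b): row=0 col=2 char='s'
After 5 (gg): row=0 col=0 char='_'
After 6 (gg): row=0 col=0 char='_'
After 7 (b): row=0 col=0 char='_'
After 8 (w): row=0 col=2 char='s'
After 9 (l): row=0 col=3 char='u'
After 10 (k): row=0 col=3 char='u'
After 11 (j): row=1 col=3 char='y'

Answer: y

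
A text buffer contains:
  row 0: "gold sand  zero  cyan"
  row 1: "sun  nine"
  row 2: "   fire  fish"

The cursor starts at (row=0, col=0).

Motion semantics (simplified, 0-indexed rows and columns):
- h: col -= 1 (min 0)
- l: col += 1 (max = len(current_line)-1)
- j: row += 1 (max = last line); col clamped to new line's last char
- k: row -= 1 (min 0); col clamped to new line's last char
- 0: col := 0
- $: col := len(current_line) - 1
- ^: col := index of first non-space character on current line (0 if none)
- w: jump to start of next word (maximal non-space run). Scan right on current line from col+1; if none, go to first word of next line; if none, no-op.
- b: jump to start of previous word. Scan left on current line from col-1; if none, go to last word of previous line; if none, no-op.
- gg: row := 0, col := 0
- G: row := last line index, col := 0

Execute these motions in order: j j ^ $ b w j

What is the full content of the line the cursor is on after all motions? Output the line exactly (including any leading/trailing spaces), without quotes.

After 1 (j): row=1 col=0 char='s'
After 2 (j): row=2 col=0 char='_'
After 3 (^): row=2 col=3 char='f'
After 4 ($): row=2 col=12 char='h'
After 5 (b): row=2 col=9 char='f'
After 6 (w): row=2 col=9 char='f'
After 7 (j): row=2 col=9 char='f'

Answer:    fire  fish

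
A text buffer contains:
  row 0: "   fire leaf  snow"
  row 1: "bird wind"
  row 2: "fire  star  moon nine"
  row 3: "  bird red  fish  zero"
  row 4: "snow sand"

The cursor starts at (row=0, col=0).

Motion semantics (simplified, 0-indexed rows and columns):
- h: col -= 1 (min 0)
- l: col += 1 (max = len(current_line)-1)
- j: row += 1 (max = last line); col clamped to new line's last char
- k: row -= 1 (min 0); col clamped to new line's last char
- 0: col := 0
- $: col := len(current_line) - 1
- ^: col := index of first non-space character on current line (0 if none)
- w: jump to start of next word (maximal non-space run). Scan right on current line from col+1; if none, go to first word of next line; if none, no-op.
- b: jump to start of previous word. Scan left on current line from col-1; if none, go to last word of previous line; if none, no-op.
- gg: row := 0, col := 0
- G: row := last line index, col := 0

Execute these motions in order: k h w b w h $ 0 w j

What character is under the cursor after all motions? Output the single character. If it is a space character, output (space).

After 1 (k): row=0 col=0 char='_'
After 2 (h): row=0 col=0 char='_'
After 3 (w): row=0 col=3 char='f'
After 4 (b): row=0 col=3 char='f'
After 5 (w): row=0 col=8 char='l'
After 6 (h): row=0 col=7 char='_'
After 7 ($): row=0 col=17 char='w'
After 8 (0): row=0 col=0 char='_'
After 9 (w): row=0 col=3 char='f'
After 10 (j): row=1 col=3 char='d'

Answer: d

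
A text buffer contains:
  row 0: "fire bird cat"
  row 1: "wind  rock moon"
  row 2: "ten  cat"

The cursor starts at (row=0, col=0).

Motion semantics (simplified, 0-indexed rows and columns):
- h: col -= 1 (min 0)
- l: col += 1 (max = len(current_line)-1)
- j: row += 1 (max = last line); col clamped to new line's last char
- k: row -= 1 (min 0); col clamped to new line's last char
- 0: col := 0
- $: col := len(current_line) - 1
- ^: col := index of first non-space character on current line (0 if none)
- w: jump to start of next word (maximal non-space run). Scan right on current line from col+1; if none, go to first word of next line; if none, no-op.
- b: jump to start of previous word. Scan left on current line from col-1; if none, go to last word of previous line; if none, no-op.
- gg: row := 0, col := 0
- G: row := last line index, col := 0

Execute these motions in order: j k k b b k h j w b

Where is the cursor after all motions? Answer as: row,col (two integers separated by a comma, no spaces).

After 1 (j): row=1 col=0 char='w'
After 2 (k): row=0 col=0 char='f'
After 3 (k): row=0 col=0 char='f'
After 4 (b): row=0 col=0 char='f'
After 5 (b): row=0 col=0 char='f'
After 6 (k): row=0 col=0 char='f'
After 7 (h): row=0 col=0 char='f'
After 8 (j): row=1 col=0 char='w'
After 9 (w): row=1 col=6 char='r'
After 10 (b): row=1 col=0 char='w'

Answer: 1,0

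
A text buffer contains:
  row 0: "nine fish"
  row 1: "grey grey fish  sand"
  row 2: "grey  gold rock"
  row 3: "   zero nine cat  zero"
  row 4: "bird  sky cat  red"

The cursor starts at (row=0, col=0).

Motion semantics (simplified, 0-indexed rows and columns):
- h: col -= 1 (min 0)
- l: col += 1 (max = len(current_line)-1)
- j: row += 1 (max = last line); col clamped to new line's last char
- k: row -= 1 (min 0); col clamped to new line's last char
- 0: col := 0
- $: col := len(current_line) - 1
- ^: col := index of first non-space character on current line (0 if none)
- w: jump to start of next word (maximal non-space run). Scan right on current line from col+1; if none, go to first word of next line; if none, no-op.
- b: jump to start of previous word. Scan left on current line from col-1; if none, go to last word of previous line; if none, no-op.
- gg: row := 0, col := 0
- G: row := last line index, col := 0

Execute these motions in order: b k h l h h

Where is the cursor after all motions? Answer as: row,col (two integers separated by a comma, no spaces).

After 1 (b): row=0 col=0 char='n'
After 2 (k): row=0 col=0 char='n'
After 3 (h): row=0 col=0 char='n'
After 4 (l): row=0 col=1 char='i'
After 5 (h): row=0 col=0 char='n'
After 6 (h): row=0 col=0 char='n'

Answer: 0,0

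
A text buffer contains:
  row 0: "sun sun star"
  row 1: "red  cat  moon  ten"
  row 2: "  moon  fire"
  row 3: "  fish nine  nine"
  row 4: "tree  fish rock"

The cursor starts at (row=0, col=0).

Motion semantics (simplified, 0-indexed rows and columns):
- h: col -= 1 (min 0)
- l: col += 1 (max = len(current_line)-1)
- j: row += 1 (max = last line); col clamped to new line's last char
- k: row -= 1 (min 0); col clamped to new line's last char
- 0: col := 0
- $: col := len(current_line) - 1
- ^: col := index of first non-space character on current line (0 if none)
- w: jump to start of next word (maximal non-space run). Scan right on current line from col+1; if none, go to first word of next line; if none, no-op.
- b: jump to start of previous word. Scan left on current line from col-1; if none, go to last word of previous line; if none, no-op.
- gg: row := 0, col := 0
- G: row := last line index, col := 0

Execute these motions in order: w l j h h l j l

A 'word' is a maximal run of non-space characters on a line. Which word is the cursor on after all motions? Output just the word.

Answer: moon

Derivation:
After 1 (w): row=0 col=4 char='s'
After 2 (l): row=0 col=5 char='u'
After 3 (j): row=1 col=5 char='c'
After 4 (h): row=1 col=4 char='_'
After 5 (h): row=1 col=3 char='_'
After 6 (l): row=1 col=4 char='_'
After 7 (j): row=2 col=4 char='o'
After 8 (l): row=2 col=5 char='n'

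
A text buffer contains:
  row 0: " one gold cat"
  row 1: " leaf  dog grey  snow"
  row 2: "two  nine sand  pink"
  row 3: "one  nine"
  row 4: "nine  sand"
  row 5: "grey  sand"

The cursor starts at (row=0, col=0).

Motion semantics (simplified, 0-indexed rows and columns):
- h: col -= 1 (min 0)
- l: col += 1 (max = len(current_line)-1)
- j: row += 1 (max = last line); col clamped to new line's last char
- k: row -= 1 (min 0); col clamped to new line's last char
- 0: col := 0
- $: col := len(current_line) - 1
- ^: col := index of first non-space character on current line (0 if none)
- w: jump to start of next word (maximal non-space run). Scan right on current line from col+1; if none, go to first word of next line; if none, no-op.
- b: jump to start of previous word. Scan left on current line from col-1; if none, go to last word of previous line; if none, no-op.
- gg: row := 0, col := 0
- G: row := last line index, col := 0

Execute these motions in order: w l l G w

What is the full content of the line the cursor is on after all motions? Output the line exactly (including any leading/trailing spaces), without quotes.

After 1 (w): row=0 col=1 char='o'
After 2 (l): row=0 col=2 char='n'
After 3 (l): row=0 col=3 char='e'
After 4 (G): row=5 col=0 char='g'
After 5 (w): row=5 col=6 char='s'

Answer: grey  sand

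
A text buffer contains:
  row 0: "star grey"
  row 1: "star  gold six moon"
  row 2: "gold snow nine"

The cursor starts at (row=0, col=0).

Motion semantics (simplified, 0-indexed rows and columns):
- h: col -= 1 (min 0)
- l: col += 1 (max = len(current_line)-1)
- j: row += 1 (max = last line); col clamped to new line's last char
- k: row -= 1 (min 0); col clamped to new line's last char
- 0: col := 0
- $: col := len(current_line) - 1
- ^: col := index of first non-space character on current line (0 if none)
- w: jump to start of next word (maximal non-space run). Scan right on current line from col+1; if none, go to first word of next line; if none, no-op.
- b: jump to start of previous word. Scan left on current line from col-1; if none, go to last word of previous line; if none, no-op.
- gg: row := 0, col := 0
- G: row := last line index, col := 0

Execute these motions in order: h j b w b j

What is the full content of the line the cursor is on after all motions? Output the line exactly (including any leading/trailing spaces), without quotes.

After 1 (h): row=0 col=0 char='s'
After 2 (j): row=1 col=0 char='s'
After 3 (b): row=0 col=5 char='g'
After 4 (w): row=1 col=0 char='s'
After 5 (b): row=0 col=5 char='g'
After 6 (j): row=1 col=5 char='_'

Answer: star  gold six moon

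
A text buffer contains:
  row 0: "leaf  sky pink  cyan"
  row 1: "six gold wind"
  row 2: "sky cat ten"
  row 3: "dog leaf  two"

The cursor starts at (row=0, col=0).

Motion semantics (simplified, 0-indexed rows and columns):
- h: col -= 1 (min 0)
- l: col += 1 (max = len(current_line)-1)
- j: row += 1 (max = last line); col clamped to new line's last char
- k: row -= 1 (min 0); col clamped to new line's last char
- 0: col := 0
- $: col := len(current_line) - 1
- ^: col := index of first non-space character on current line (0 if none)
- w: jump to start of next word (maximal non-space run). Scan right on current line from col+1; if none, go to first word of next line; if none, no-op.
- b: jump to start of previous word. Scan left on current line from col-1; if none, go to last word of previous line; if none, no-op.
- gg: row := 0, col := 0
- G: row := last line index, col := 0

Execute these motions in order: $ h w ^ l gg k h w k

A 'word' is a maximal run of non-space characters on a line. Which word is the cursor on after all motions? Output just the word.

Answer: sky

Derivation:
After 1 ($): row=0 col=19 char='n'
After 2 (h): row=0 col=18 char='a'
After 3 (w): row=1 col=0 char='s'
After 4 (^): row=1 col=0 char='s'
After 5 (l): row=1 col=1 char='i'
After 6 (gg): row=0 col=0 char='l'
After 7 (k): row=0 col=0 char='l'
After 8 (h): row=0 col=0 char='l'
After 9 (w): row=0 col=6 char='s'
After 10 (k): row=0 col=6 char='s'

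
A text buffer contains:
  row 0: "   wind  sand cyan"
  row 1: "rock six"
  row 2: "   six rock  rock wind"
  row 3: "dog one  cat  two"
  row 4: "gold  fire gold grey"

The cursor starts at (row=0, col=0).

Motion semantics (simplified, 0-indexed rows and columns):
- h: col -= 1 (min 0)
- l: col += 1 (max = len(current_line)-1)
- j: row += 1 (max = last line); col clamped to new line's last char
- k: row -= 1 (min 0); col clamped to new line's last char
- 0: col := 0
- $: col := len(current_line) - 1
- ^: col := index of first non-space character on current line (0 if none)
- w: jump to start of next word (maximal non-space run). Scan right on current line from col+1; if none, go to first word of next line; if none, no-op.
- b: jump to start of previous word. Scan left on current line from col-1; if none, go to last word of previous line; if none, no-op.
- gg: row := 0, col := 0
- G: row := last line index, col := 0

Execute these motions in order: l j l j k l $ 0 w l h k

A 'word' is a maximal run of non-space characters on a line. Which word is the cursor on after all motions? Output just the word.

After 1 (l): row=0 col=1 char='_'
After 2 (j): row=1 col=1 char='o'
After 3 (l): row=1 col=2 char='c'
After 4 (j): row=2 col=2 char='_'
After 5 (k): row=1 col=2 char='c'
After 6 (l): row=1 col=3 char='k'
After 7 ($): row=1 col=7 char='x'
After 8 (0): row=1 col=0 char='r'
After 9 (w): row=1 col=5 char='s'
After 10 (l): row=1 col=6 char='i'
After 11 (h): row=1 col=5 char='s'
After 12 (k): row=0 col=5 char='n'

Answer: wind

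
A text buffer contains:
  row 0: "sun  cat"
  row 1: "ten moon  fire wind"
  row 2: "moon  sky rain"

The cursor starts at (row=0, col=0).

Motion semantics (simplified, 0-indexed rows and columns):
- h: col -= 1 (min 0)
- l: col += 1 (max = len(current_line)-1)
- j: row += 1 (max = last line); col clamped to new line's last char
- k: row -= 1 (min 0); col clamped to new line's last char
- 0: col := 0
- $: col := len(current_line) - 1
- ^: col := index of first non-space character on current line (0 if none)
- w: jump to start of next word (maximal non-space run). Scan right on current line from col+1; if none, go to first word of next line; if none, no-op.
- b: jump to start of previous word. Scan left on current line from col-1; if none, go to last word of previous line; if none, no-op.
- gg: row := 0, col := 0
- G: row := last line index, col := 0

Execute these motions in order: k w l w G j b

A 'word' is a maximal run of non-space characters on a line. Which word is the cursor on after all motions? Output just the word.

After 1 (k): row=0 col=0 char='s'
After 2 (w): row=0 col=5 char='c'
After 3 (l): row=0 col=6 char='a'
After 4 (w): row=1 col=0 char='t'
After 5 (G): row=2 col=0 char='m'
After 6 (j): row=2 col=0 char='m'
After 7 (b): row=1 col=15 char='w'

Answer: wind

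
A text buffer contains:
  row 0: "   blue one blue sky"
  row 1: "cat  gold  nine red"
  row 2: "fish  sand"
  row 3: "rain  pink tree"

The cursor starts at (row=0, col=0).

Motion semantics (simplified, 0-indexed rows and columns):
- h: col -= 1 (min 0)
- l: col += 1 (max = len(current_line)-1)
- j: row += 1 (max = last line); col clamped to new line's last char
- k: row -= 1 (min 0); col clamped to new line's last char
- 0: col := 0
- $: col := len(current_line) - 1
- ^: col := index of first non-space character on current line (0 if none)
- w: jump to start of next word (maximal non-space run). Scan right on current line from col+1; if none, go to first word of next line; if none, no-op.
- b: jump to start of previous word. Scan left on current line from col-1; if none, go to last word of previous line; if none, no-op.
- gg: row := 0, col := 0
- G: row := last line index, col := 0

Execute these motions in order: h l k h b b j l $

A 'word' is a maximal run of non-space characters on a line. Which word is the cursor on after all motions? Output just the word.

Answer: red

Derivation:
After 1 (h): row=0 col=0 char='_'
After 2 (l): row=0 col=1 char='_'
After 3 (k): row=0 col=1 char='_'
After 4 (h): row=0 col=0 char='_'
After 5 (b): row=0 col=0 char='_'
After 6 (b): row=0 col=0 char='_'
After 7 (j): row=1 col=0 char='c'
After 8 (l): row=1 col=1 char='a'
After 9 ($): row=1 col=18 char='d'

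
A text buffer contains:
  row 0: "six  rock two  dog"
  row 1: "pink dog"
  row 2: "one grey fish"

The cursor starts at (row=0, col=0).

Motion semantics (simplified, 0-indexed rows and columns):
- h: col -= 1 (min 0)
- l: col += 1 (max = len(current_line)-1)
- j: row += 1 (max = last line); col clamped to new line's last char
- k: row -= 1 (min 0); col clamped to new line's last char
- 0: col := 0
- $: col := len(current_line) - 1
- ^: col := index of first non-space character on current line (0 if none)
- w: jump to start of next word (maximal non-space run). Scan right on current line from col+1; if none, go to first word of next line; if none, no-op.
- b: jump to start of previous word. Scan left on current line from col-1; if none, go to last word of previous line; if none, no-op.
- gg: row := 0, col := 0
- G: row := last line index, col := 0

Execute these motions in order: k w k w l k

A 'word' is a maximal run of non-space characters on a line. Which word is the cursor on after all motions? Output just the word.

After 1 (k): row=0 col=0 char='s'
After 2 (w): row=0 col=5 char='r'
After 3 (k): row=0 col=5 char='r'
After 4 (w): row=0 col=10 char='t'
After 5 (l): row=0 col=11 char='w'
After 6 (k): row=0 col=11 char='w'

Answer: two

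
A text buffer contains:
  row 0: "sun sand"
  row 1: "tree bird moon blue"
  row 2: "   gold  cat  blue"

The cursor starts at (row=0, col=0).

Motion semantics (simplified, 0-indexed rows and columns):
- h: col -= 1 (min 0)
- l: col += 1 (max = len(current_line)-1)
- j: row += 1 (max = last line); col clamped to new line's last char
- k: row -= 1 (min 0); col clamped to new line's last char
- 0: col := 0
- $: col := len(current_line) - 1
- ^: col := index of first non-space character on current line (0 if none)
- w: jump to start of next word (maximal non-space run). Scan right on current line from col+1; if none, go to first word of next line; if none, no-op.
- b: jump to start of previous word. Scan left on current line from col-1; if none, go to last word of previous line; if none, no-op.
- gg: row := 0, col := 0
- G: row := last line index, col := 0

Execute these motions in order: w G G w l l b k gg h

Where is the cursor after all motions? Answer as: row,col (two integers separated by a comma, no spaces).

Answer: 0,0

Derivation:
After 1 (w): row=0 col=4 char='s'
After 2 (G): row=2 col=0 char='_'
After 3 (G): row=2 col=0 char='_'
After 4 (w): row=2 col=3 char='g'
After 5 (l): row=2 col=4 char='o'
After 6 (l): row=2 col=5 char='l'
After 7 (b): row=2 col=3 char='g'
After 8 (k): row=1 col=3 char='e'
After 9 (gg): row=0 col=0 char='s'
After 10 (h): row=0 col=0 char='s'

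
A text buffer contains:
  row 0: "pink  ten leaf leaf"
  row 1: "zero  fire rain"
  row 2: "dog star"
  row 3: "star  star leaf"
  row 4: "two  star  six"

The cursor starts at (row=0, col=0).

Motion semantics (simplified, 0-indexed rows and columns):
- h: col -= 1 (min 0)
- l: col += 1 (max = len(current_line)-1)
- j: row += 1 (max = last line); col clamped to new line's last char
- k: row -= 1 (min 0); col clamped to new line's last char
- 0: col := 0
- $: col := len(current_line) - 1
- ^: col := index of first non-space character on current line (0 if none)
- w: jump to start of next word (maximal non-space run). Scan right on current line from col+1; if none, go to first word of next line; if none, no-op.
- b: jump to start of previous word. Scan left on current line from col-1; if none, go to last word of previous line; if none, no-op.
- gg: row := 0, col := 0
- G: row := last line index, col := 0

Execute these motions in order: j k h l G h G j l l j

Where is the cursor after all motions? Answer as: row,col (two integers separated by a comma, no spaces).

Answer: 4,2

Derivation:
After 1 (j): row=1 col=0 char='z'
After 2 (k): row=0 col=0 char='p'
After 3 (h): row=0 col=0 char='p'
After 4 (l): row=0 col=1 char='i'
After 5 (G): row=4 col=0 char='t'
After 6 (h): row=4 col=0 char='t'
After 7 (G): row=4 col=0 char='t'
After 8 (j): row=4 col=0 char='t'
After 9 (l): row=4 col=1 char='w'
After 10 (l): row=4 col=2 char='o'
After 11 (j): row=4 col=2 char='o'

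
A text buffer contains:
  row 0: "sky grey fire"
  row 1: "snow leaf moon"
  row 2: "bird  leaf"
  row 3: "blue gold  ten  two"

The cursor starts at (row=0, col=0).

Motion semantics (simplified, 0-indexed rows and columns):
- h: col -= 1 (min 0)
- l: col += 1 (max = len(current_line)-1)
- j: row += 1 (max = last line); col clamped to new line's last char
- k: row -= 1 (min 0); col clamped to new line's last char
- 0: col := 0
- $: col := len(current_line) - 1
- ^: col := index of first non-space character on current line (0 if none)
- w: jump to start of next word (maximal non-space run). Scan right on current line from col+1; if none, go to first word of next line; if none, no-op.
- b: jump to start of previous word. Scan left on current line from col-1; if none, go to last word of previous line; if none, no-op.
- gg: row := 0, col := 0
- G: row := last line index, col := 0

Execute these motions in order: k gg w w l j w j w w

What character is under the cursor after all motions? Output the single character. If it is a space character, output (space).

Answer: t

Derivation:
After 1 (k): row=0 col=0 char='s'
After 2 (gg): row=0 col=0 char='s'
After 3 (w): row=0 col=4 char='g'
After 4 (w): row=0 col=9 char='f'
After 5 (l): row=0 col=10 char='i'
After 6 (j): row=1 col=10 char='m'
After 7 (w): row=2 col=0 char='b'
After 8 (j): row=3 col=0 char='b'
After 9 (w): row=3 col=5 char='g'
After 10 (w): row=3 col=11 char='t'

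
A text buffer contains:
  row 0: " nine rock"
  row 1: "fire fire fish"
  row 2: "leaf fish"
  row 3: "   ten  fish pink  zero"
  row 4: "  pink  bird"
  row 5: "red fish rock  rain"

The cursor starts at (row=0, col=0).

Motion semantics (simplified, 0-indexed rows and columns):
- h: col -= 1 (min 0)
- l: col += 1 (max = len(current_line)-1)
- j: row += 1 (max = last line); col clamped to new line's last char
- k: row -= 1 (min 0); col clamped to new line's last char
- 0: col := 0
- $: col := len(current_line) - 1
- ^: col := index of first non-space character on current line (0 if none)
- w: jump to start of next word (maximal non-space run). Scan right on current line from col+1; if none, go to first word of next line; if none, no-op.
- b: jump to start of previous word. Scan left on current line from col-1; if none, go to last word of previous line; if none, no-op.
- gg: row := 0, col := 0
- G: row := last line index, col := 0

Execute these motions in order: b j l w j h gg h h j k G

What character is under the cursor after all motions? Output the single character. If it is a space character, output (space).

After 1 (b): row=0 col=0 char='_'
After 2 (j): row=1 col=0 char='f'
After 3 (l): row=1 col=1 char='i'
After 4 (w): row=1 col=5 char='f'
After 5 (j): row=2 col=5 char='f'
After 6 (h): row=2 col=4 char='_'
After 7 (gg): row=0 col=0 char='_'
After 8 (h): row=0 col=0 char='_'
After 9 (h): row=0 col=0 char='_'
After 10 (j): row=1 col=0 char='f'
After 11 (k): row=0 col=0 char='_'
After 12 (G): row=5 col=0 char='r'

Answer: r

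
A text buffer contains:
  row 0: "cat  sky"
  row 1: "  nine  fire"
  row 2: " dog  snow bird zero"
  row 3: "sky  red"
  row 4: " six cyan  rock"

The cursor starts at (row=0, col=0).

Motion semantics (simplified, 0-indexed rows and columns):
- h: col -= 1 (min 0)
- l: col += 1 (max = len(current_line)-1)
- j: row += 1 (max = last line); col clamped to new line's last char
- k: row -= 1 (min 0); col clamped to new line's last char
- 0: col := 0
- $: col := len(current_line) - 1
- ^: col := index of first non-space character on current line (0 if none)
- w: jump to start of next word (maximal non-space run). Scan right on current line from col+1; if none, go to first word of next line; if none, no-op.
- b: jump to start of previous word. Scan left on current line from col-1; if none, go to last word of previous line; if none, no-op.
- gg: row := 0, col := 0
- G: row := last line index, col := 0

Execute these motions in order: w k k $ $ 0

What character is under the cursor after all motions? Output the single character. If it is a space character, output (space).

Answer: c

Derivation:
After 1 (w): row=0 col=5 char='s'
After 2 (k): row=0 col=5 char='s'
After 3 (k): row=0 col=5 char='s'
After 4 ($): row=0 col=7 char='y'
After 5 ($): row=0 col=7 char='y'
After 6 (0): row=0 col=0 char='c'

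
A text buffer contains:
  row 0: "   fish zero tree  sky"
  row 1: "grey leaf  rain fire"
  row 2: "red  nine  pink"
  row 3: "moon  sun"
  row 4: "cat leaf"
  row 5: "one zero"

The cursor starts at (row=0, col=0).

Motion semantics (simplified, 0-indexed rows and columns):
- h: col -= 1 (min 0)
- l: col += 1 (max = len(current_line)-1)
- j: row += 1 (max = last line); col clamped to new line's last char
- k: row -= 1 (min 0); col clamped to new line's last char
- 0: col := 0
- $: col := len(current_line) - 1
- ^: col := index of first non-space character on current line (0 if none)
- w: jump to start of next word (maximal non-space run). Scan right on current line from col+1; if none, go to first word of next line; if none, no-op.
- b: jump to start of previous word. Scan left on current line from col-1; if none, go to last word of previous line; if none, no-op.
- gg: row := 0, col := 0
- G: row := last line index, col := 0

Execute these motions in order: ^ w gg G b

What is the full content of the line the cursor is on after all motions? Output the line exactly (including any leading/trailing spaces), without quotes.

Answer: cat leaf

Derivation:
After 1 (^): row=0 col=3 char='f'
After 2 (w): row=0 col=8 char='z'
After 3 (gg): row=0 col=0 char='_'
After 4 (G): row=5 col=0 char='o'
After 5 (b): row=4 col=4 char='l'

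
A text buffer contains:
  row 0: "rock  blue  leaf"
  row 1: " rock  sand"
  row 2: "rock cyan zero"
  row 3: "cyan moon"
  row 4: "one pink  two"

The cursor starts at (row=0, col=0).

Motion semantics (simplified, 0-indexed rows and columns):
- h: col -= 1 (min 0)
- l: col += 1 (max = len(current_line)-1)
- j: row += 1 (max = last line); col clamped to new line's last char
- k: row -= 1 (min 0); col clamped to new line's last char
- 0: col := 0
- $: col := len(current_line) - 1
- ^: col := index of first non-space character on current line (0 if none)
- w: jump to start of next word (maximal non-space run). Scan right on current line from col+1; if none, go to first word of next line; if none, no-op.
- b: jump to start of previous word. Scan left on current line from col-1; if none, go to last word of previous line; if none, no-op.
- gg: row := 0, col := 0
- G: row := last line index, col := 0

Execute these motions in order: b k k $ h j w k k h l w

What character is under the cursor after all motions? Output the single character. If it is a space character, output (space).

After 1 (b): row=0 col=0 char='r'
After 2 (k): row=0 col=0 char='r'
After 3 (k): row=0 col=0 char='r'
After 4 ($): row=0 col=15 char='f'
After 5 (h): row=0 col=14 char='a'
After 6 (j): row=1 col=10 char='d'
After 7 (w): row=2 col=0 char='r'
After 8 (k): row=1 col=0 char='_'
After 9 (k): row=0 col=0 char='r'
After 10 (h): row=0 col=0 char='r'
After 11 (l): row=0 col=1 char='o'
After 12 (w): row=0 col=6 char='b'

Answer: b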